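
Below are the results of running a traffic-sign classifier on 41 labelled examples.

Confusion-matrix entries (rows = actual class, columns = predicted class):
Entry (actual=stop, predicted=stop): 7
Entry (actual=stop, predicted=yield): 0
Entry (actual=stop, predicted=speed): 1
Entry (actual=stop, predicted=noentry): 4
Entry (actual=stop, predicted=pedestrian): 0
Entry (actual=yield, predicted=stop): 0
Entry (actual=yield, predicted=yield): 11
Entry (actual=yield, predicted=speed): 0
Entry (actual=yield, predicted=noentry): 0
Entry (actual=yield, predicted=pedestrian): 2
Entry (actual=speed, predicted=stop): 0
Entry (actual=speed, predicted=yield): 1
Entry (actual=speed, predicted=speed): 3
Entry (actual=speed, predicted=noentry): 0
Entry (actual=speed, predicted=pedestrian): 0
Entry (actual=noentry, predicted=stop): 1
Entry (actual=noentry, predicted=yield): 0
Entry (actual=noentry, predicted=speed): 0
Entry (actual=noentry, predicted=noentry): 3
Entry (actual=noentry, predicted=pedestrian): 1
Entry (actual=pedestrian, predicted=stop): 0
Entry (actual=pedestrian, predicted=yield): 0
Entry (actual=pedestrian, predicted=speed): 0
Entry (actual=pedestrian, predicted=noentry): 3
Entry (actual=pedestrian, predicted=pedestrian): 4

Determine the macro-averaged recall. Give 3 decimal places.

Per-class recall (TP/(TP+FN)):
  stop: TP=7, FN=0+1+4+0=5 → 7/12 = 0.5833
  yield: TP=11, FN=0+0+0+2=2 → 11/13 = 0.8462
  speed: TP=3, FN=0+1+0+0=1 → 3/4 = 0.7500
  noentry: TP=3, FN=1+0+0+1=2 → 3/5 = 0.6000
  pedestrian: TP=4, FN=0+0+0+3=3 → 4/7 = 0.5714
Macro-recall = mean = (0.5833 + 0.8462 + 0.7500 + 0.6000 + 0.5714) / 5 = 0.670

0.670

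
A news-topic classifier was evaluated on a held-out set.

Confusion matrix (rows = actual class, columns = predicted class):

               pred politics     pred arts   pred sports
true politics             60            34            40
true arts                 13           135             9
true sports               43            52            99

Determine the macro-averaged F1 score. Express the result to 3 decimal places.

Per-class F1 score (2·TP/(2·TP+FP+FN)):
  politics: TP=60, FP=13+43=56, FN=34+40=74 → 120/250 = 0.4800
  arts: TP=135, FP=34+52=86, FN=13+9=22 → 270/378 = 0.7143
  sports: TP=99, FP=40+9=49, FN=43+52=95 → 198/342 = 0.5789
Macro-F1 score = mean = (0.4800 + 0.7143 + 0.5789) / 3 = 0.591

0.591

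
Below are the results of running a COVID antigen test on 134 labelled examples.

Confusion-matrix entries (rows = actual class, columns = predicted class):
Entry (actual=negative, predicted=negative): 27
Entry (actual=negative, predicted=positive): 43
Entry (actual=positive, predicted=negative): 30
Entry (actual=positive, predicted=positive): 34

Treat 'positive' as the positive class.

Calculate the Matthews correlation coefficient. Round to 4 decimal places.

MCC = (TP·TN − FP·FN) / √((TP+FP)(TP+FN)(TN+FP)(TN+FN))
Numerator = 34·27 − 43·30 = -372
Denominator = √(77·64·70·57) = √19662720 = 4434.2666
MCC = -372 / 4434.2666 = -0.0839

-0.0839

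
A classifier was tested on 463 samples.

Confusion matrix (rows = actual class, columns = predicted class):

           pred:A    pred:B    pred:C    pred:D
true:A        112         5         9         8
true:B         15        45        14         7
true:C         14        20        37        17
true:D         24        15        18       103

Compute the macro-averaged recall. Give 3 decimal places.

Per-class recall (TP/(TP+FN)):
  A: TP=112, FN=5+9+8=22 → 112/134 = 0.8358
  B: TP=45, FN=15+14+7=36 → 45/81 = 0.5556
  C: TP=37, FN=14+20+17=51 → 37/88 = 0.4205
  D: TP=103, FN=24+15+18=57 → 103/160 = 0.6438
Macro-recall = mean = (0.8358 + 0.5556 + 0.4205 + 0.6438) / 4 = 0.614

0.614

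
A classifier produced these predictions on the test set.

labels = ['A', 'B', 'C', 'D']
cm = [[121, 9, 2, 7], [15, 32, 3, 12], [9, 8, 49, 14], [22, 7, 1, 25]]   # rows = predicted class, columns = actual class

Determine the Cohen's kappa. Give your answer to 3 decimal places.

Observed agreement pₒ = trace/N = 227/336 = 0.6756
Expected agreement pₑ = Σ (rowᵢ·colᵢ)/N² = (167·139 + 56·62 + 55·80 + 58·55)/336² = 0.3036
κ = (pₒ − pₑ)/(1 − pₑ) = (0.6756 − 0.3036)/(1 − 0.3036) = 0.534

0.534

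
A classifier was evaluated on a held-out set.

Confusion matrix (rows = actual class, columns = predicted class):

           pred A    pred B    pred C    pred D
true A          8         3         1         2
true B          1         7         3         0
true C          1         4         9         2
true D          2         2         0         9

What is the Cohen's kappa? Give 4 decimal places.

Observed agreement pₒ = trace/N = 33/54 = 0.61111
Expected agreement pₑ = Σ (rowᵢ·colᵢ)/N² = (14·12 + 11·16 + 16·13 + 13·13)/54² = 0.24726
κ = (pₒ − pₑ)/(1 − pₑ) = (0.61111 − 0.24726)/(1 − 0.24726) = 0.4834

0.4834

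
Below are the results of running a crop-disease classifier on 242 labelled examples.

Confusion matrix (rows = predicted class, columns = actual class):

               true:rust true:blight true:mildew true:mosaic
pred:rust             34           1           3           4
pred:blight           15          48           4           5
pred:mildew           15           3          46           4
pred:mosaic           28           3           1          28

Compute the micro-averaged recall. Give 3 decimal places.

Micro-averaging pools counts across classes: ΣTP=156, ΣFP=86, ΣFN=86.
Micro-recall = TP/(TP+FN) on pooled counts = 0.645 (equals overall accuracy in single-label multiclass).

0.645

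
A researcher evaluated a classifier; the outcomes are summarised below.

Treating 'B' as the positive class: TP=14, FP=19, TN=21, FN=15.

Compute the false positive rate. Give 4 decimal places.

0.4750

FPR = FP/(FP+TN) = 19/(19+21) = 0.4750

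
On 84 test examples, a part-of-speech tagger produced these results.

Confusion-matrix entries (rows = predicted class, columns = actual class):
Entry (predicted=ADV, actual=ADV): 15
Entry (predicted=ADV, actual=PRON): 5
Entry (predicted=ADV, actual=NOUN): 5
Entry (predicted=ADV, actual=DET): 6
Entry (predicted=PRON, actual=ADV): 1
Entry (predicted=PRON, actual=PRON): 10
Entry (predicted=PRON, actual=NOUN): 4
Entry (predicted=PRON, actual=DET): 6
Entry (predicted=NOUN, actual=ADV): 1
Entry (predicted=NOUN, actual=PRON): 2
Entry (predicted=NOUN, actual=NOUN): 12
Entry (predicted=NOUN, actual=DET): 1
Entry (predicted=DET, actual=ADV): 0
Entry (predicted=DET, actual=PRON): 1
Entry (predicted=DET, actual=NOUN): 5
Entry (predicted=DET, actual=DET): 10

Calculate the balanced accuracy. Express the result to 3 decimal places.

0.584

Balanced accuracy = mean of per-class recall.
  ADV: recall = 15/17 = 0.8824
  PRON: recall = 10/18 = 0.5556
  NOUN: recall = 12/26 = 0.4615
  DET: recall = 10/23 = 0.4348
Mean = (0.8824 + 0.5556 + 0.4615 + 0.4348) / 4 = 0.584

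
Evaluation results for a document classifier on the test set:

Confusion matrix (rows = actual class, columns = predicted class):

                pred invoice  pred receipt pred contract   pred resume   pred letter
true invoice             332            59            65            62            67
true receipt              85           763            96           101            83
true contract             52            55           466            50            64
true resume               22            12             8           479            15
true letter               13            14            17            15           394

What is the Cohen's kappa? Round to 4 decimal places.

0.6429

Observed agreement pₒ = trace/N = 2434/3389 = 0.71821
Expected agreement pₑ = Σ (rowᵢ·colᵢ)/N² = (585·504 + 1128·903 + 687·652 + 536·707 + 453·623)/3389² = 0.21092
κ = (pₒ − pₑ)/(1 − pₑ) = (0.71821 − 0.21092)/(1 − 0.21092) = 0.6429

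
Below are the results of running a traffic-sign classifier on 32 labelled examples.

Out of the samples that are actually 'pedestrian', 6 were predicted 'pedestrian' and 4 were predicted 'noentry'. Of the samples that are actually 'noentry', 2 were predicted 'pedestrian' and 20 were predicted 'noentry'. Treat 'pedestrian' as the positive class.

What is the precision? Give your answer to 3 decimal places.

0.750

Precision = TP/(TP+FP) = 6/(6+2) = 6/8 = 0.750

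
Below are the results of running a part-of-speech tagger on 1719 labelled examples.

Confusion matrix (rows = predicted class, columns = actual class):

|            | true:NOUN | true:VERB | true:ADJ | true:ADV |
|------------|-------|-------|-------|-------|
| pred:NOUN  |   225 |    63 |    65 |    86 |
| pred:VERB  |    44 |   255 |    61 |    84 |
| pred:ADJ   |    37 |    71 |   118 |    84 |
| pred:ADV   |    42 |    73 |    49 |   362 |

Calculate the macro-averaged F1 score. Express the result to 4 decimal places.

Per-class F1 score (2·TP/(2·TP+FP+FN)):
  NOUN: TP=225, FP=63+65+86=214, FN=44+37+42=123 → 450/787 = 0.57179
  VERB: TP=255, FP=44+61+84=189, FN=63+71+73=207 → 510/906 = 0.56291
  ADJ: TP=118, FP=37+71+84=192, FN=65+61+49=175 → 236/603 = 0.39138
  ADV: TP=362, FP=42+73+49=164, FN=86+84+84=254 → 724/1142 = 0.63398
Macro-F1 score = mean = (0.57179 + 0.56291 + 0.39138 + 0.63398) / 4 = 0.5400

0.5400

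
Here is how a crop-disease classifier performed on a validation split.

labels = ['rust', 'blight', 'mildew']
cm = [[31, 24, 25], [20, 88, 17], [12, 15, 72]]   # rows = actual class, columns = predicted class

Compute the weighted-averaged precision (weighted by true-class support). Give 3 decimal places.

0.620

Per-class precision (TP/(TP+FP)):
  rust: TP=31, FP=20+12=32 → 31/63 = 0.4921
  blight: TP=88, FP=24+15=39 → 88/127 = 0.6929
  mildew: TP=72, FP=25+17=42 → 72/114 = 0.6316
Weighted-precision = Σ (supportᵢ/N)·precisionᵢ with N=304: (80/304)·0.4921 + (125/304)·0.6929 + (99/304)·0.6316 = 0.620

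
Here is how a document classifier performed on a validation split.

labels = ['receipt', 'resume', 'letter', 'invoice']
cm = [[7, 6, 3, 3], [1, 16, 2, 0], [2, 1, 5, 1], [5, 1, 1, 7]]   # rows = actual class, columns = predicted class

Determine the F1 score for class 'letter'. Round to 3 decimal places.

Treat 'letter' as positive and all other classes as negative.
F1 score = 2·TP/(2·TP+FP+FN).
letter: TP=5, FP=3+2+1=6, FN=2+1+1=4 → 10/20 = 0.5000

0.500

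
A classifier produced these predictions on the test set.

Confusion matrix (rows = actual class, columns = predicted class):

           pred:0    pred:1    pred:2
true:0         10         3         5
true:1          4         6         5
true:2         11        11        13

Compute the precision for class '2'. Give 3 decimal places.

0.565

precision = TP/(TP+FP).
2: TP=13, FP=5+5=10 → 13/23 = 0.5652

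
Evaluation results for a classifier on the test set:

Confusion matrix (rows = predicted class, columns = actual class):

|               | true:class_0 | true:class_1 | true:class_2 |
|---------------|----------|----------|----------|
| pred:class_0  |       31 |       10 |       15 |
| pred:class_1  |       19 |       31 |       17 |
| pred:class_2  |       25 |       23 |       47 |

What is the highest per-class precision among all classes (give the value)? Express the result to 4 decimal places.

Per-class precision (TP/(TP+FP)):
  class_0: TP=31, FP=10+15=25 → 31/56 = 0.55357
  class_1: TP=31, FP=19+17=36 → 31/67 = 0.46269
  class_2: TP=47, FP=25+23=48 → 47/95 = 0.49474
Highest is class 'class_0' with precision = 0.5536.

0.5536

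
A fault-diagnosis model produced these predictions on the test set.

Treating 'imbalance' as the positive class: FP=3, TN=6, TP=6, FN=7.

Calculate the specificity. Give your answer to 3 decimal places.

0.667

Specificity = TN/(TN+FP) = 6/(6+3) = 0.667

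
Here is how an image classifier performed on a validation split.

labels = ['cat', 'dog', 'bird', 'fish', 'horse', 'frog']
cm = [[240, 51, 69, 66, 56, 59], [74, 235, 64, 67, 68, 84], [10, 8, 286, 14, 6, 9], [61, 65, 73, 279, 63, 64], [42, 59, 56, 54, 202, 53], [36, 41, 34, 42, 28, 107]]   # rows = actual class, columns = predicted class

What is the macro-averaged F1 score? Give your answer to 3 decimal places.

0.470

Per-class F1 score (2·TP/(2·TP+FP+FN)):
  cat: TP=240, FP=74+10+61+42+36=223, FN=51+69+66+56+59=301 → 480/1004 = 0.4781
  dog: TP=235, FP=51+8+65+59+41=224, FN=74+64+67+68+84=357 → 470/1051 = 0.4472
  bird: TP=286, FP=69+64+73+56+34=296, FN=10+8+14+6+9=47 → 572/915 = 0.6251
  fish: TP=279, FP=66+67+14+54+42=243, FN=61+65+73+63+64=326 → 558/1127 = 0.4951
  horse: TP=202, FP=56+68+6+63+28=221, FN=42+59+56+54+53=264 → 404/889 = 0.4544
  frog: TP=107, FP=59+84+9+64+53=269, FN=36+41+34+42+28=181 → 214/664 = 0.3223
Macro-F1 score = mean = (0.4781 + 0.4472 + 0.6251 + 0.4951 + 0.4544 + 0.3223) / 6 = 0.470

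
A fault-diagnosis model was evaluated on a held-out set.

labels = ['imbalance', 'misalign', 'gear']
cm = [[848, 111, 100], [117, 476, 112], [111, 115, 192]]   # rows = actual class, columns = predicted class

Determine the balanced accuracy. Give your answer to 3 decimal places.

0.645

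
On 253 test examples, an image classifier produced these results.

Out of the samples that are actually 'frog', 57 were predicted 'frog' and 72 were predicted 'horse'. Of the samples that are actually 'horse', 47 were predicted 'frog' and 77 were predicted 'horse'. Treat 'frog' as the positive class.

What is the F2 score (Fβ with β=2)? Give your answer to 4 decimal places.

Fβ = (1+β²)·TP / ((1+β²)·TP + β²·FN + FP), with β²=4
= 5·57 / (5·57 + 4·72 + 47) = 0.4597

0.4597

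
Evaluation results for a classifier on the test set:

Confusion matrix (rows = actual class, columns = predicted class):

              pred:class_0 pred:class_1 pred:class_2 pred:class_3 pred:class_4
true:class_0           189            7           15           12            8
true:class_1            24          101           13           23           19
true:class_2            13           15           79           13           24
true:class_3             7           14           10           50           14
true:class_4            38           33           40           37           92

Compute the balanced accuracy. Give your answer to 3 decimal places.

Balanced accuracy = mean of per-class recall.
  class_0: recall = 189/231 = 0.8182
  class_1: recall = 101/180 = 0.5611
  class_2: recall = 79/144 = 0.5486
  class_3: recall = 50/95 = 0.5263
  class_4: recall = 92/240 = 0.3833
Mean = (0.8182 + 0.5611 + 0.5486 + 0.5263 + 0.3833) / 5 = 0.568

0.568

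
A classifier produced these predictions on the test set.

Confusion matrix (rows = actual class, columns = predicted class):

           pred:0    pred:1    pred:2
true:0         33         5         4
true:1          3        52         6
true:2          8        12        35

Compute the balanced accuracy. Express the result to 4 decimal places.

Balanced accuracy = mean of per-class recall.
  0: recall = 33/42 = 0.78571
  1: recall = 52/61 = 0.85246
  2: recall = 35/55 = 0.63636
Mean = (0.78571 + 0.85246 + 0.63636) / 3 = 0.7582

0.7582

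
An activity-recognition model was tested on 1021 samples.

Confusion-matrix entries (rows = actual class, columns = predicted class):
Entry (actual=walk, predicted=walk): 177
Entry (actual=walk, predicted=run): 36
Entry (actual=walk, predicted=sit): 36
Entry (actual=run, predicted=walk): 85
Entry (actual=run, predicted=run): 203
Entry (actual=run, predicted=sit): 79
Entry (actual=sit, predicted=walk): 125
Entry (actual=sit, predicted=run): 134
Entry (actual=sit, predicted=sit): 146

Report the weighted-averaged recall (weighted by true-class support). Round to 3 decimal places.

0.515

Per-class recall (TP/(TP+FN)):
  walk: TP=177, FN=36+36=72 → 177/249 = 0.7108
  run: TP=203, FN=85+79=164 → 203/367 = 0.5531
  sit: TP=146, FN=125+134=259 → 146/405 = 0.3605
Weighted-recall = Σ (supportᵢ/N)·recallᵢ with N=1021: (249/1021)·0.7108 + (367/1021)·0.5531 + (405/1021)·0.3605 = 0.515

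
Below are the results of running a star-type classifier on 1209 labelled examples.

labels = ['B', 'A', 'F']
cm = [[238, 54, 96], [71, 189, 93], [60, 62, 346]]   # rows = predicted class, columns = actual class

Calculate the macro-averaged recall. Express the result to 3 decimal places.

Per-class recall (TP/(TP+FN)):
  B: TP=238, FN=71+60=131 → 238/369 = 0.6450
  A: TP=189, FN=54+62=116 → 189/305 = 0.6197
  F: TP=346, FN=96+93=189 → 346/535 = 0.6467
Macro-recall = mean = (0.6450 + 0.6197 + 0.6467) / 3 = 0.637

0.637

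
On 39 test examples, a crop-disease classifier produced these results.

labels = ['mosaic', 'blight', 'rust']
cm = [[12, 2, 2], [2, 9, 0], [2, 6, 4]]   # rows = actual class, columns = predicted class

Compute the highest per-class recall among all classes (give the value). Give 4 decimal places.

0.8182

Per-class recall (TP/(TP+FN)):
  mosaic: TP=12, FN=2+2=4 → 12/16 = 0.75000
  blight: TP=9, FN=2+0=2 → 9/11 = 0.81818
  rust: TP=4, FN=2+6=8 → 4/12 = 0.33333
Highest is class 'blight' with recall = 0.8182.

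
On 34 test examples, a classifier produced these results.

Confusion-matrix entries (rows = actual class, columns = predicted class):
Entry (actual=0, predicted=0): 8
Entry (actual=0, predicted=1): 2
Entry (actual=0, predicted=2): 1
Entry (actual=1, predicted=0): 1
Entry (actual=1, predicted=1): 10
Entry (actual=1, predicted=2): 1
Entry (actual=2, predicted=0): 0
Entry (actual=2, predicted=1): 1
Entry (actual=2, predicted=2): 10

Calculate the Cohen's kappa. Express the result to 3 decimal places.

0.735

Observed agreement pₒ = trace/N = 28/34 = 0.8235
Expected agreement pₑ = Σ (rowᵢ·colᵢ)/N² = (11·9 + 12·13 + 11·12)/34² = 0.3348
κ = (pₒ − pₑ)/(1 − pₑ) = (0.8235 − 0.3348)/(1 − 0.3348) = 0.735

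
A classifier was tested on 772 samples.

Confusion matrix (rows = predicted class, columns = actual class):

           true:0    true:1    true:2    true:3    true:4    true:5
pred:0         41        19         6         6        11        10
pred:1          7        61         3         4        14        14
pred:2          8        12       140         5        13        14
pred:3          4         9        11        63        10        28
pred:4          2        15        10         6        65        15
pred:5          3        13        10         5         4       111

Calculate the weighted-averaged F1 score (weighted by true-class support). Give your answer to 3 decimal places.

Per-class F1 score (2·TP/(2·TP+FP+FN)):
  0: TP=41, FP=19+6+6+11+10=52, FN=7+8+4+2+3=24 → 82/158 = 0.5190
  1: TP=61, FP=7+3+4+14+14=42, FN=19+12+9+15+13=68 → 122/232 = 0.5259
  2: TP=140, FP=8+12+5+13+14=52, FN=6+3+11+10+10=40 → 280/372 = 0.7527
  3: TP=63, FP=4+9+11+10+28=62, FN=6+4+5+6+5=26 → 126/214 = 0.5888
  4: TP=65, FP=2+15+10+6+15=48, FN=11+14+13+10+4=52 → 130/230 = 0.5652
  5: TP=111, FP=3+13+10+5+4=35, FN=10+14+14+28+15=81 → 222/338 = 0.6568
Weighted-F1 score = Σ (supportᵢ/N)·F1 scoreᵢ with N=772: (65/772)·0.5190 + (129/772)·0.5259 + (180/772)·0.7527 + (89/772)·0.5888 + (117/772)·0.5652 + (192/772)·0.6568 = 0.624

0.624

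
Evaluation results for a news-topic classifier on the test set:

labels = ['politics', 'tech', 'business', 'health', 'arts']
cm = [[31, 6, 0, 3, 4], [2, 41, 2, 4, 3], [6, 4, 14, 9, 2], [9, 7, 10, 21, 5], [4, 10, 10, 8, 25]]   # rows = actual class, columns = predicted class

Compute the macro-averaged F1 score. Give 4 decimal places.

0.5355

Per-class F1 score (2·TP/(2·TP+FP+FN)):
  politics: TP=31, FP=2+6+9+4=21, FN=6+0+3+4=13 → 62/96 = 0.64583
  tech: TP=41, FP=6+4+7+10=27, FN=2+2+4+3=11 → 82/120 = 0.68333
  business: TP=14, FP=0+2+10+10=22, FN=6+4+9+2=21 → 28/71 = 0.39437
  health: TP=21, FP=3+4+9+8=24, FN=9+7+10+5=31 → 42/97 = 0.43299
  arts: TP=25, FP=4+3+2+5=14, FN=4+10+10+8=32 → 50/96 = 0.52083
Macro-F1 score = mean = (0.64583 + 0.68333 + 0.39437 + 0.43299 + 0.52083) / 5 = 0.5355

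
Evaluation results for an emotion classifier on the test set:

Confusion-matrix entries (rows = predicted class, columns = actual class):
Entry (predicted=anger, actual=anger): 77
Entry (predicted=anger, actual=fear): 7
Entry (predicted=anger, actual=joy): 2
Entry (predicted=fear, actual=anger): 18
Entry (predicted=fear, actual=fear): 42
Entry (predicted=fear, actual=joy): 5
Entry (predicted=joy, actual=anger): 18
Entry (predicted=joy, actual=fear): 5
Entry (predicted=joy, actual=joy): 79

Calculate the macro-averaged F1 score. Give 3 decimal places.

0.773

Per-class F1 score (2·TP/(2·TP+FP+FN)):
  anger: TP=77, FP=7+2=9, FN=18+18=36 → 154/199 = 0.7739
  fear: TP=42, FP=18+5=23, FN=7+5=12 → 84/119 = 0.7059
  joy: TP=79, FP=18+5=23, FN=2+5=7 → 158/188 = 0.8404
Macro-F1 score = mean = (0.7739 + 0.7059 + 0.8404) / 3 = 0.773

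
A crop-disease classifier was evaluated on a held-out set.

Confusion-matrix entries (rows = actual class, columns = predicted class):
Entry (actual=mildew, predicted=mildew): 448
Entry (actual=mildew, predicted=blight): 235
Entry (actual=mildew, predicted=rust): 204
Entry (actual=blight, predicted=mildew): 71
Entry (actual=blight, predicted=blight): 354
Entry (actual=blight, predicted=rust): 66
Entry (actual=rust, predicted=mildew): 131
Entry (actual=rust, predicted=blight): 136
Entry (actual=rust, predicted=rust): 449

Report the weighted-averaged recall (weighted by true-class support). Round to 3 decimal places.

Per-class recall (TP/(TP+FN)):
  mildew: TP=448, FN=235+204=439 → 448/887 = 0.5051
  blight: TP=354, FN=71+66=137 → 354/491 = 0.7210
  rust: TP=449, FN=131+136=267 → 449/716 = 0.6271
Weighted-recall = Σ (supportᵢ/N)·recallᵢ with N=2094: (887/2094)·0.5051 + (491/2094)·0.7210 + (716/2094)·0.6271 = 0.597

0.597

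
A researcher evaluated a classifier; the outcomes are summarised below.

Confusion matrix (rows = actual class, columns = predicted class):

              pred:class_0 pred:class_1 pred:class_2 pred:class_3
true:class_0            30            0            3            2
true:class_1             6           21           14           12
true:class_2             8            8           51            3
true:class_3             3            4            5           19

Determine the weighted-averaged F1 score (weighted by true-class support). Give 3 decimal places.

0.630

Per-class F1 score (2·TP/(2·TP+FP+FN)):
  class_0: TP=30, FP=6+8+3=17, FN=0+3+2=5 → 60/82 = 0.7317
  class_1: TP=21, FP=0+8+4=12, FN=6+14+12=32 → 42/86 = 0.4884
  class_2: TP=51, FP=3+14+5=22, FN=8+8+3=19 → 102/143 = 0.7133
  class_3: TP=19, FP=2+12+3=17, FN=3+4+5=12 → 38/67 = 0.5672
Weighted-F1 score = Σ (supportᵢ/N)·F1 scoreᵢ with N=189: (35/189)·0.7317 + (53/189)·0.4884 + (70/189)·0.7133 + (31/189)·0.5672 = 0.630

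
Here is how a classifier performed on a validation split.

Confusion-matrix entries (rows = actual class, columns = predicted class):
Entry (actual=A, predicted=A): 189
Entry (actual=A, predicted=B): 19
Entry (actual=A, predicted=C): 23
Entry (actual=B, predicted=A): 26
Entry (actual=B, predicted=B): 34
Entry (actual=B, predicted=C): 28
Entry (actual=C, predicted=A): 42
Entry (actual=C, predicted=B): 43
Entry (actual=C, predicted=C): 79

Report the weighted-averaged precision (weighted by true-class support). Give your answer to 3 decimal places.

0.623

Per-class precision (TP/(TP+FP)):
  A: TP=189, FP=26+42=68 → 189/257 = 0.7354
  B: TP=34, FP=19+43=62 → 34/96 = 0.3542
  C: TP=79, FP=23+28=51 → 79/130 = 0.6077
Weighted-precision = Σ (supportᵢ/N)·precisionᵢ with N=483: (231/483)·0.7354 + (88/483)·0.3542 + (164/483)·0.6077 = 0.623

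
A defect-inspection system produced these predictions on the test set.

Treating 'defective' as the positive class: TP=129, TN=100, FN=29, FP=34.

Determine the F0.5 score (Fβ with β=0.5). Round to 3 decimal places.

Fβ = (1+β²)·TP / ((1+β²)·TP + β²·FN + FP), with β²=1/4
= 1.25·129 / (1.25·129 + 0.25·29 + 34) = 0.796

0.796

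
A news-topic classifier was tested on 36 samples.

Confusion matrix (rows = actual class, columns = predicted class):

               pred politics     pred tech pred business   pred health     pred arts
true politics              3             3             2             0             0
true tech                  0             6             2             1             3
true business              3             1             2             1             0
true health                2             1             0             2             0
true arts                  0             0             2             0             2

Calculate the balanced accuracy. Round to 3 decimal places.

Balanced accuracy = mean of per-class recall.
  politics: recall = 3/8 = 0.3750
  tech: recall = 6/12 = 0.5000
  business: recall = 2/7 = 0.2857
  health: recall = 2/5 = 0.4000
  arts: recall = 2/4 = 0.5000
Mean = (0.3750 + 0.5000 + 0.2857 + 0.4000 + 0.5000) / 5 = 0.412

0.412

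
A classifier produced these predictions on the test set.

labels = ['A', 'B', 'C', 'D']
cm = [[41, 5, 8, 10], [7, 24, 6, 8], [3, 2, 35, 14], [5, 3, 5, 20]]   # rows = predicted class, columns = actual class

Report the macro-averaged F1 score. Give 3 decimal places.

Per-class F1 score (2·TP/(2·TP+FP+FN)):
  A: TP=41, FP=5+8+10=23, FN=7+3+5=15 → 82/120 = 0.6833
  B: TP=24, FP=7+6+8=21, FN=5+2+3=10 → 48/79 = 0.6076
  C: TP=35, FP=3+2+14=19, FN=8+6+5=19 → 70/108 = 0.6481
  D: TP=20, FP=5+3+5=13, FN=10+8+14=32 → 40/85 = 0.4706
Macro-F1 score = mean = (0.6833 + 0.6076 + 0.6481 + 0.4706) / 4 = 0.602

0.602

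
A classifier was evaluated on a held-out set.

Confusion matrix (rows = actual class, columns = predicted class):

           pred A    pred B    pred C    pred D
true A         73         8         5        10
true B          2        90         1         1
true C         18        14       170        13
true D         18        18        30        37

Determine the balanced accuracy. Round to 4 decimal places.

0.7169

Balanced accuracy = mean of per-class recall.
  A: recall = 73/96 = 0.76042
  B: recall = 90/94 = 0.95745
  C: recall = 170/215 = 0.79070
  D: recall = 37/103 = 0.35922
Mean = (0.76042 + 0.95745 + 0.79070 + 0.35922) / 4 = 0.7169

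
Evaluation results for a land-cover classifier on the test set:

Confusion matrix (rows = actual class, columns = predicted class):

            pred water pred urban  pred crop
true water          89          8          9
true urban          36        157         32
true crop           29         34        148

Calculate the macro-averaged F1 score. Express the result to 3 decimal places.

0.722

Per-class F1 score (2·TP/(2·TP+FP+FN)):
  water: TP=89, FP=36+29=65, FN=8+9=17 → 178/260 = 0.6846
  urban: TP=157, FP=8+34=42, FN=36+32=68 → 314/424 = 0.7406
  crop: TP=148, FP=9+32=41, FN=29+34=63 → 296/400 = 0.7400
Macro-F1 score = mean = (0.6846 + 0.7406 + 0.7400) / 3 = 0.722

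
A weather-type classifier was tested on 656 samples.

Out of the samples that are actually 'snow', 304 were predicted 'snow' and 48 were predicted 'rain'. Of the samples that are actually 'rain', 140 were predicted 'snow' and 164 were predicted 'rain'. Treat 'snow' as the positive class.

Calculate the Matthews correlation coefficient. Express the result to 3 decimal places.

0.430

MCC = (TP·TN − FP·FN) / √((TP+FP)(TP+FN)(TN+FP)(TN+FN))
Numerator = 304·164 − 140·48 = 43136
Denominator = √(444·352·304·212) = √10072449024 = 100361.5914
MCC = 43136 / 100361.5914 = 0.430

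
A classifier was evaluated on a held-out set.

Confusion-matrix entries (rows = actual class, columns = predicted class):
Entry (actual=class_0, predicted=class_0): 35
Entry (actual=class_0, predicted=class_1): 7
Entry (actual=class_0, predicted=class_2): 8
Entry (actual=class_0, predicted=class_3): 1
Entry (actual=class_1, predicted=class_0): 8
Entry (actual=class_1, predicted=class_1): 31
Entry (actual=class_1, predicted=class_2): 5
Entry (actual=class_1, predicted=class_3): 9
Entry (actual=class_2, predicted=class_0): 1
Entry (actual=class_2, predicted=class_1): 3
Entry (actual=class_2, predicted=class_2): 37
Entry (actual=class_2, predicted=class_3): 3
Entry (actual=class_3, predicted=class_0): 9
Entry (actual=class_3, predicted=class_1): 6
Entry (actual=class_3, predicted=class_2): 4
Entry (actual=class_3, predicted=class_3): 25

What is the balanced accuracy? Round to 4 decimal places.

0.6701

Balanced accuracy = mean of per-class recall.
  class_0: recall = 35/51 = 0.68627
  class_1: recall = 31/53 = 0.58491
  class_2: recall = 37/44 = 0.84091
  class_3: recall = 25/44 = 0.56818
Mean = (0.68627 + 0.58491 + 0.84091 + 0.56818) / 4 = 0.6701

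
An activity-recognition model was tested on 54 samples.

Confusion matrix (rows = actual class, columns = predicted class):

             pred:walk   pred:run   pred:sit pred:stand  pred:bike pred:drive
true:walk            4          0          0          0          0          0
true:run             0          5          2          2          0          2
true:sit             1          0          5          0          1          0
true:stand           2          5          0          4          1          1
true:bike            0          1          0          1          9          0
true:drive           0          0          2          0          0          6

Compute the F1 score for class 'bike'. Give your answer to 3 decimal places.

0.818

F1 score = 2·TP/(2·TP+FP+FN).
bike: TP=9, FP=0+0+1+1+0=2, FN=0+1+0+1+0=2 → 18/22 = 0.8182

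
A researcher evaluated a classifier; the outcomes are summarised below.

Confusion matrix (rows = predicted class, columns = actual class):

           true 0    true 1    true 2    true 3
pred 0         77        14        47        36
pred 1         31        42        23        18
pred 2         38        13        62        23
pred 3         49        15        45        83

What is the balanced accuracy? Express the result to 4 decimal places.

Balanced accuracy = mean of per-class recall.
  0: recall = 77/195 = 0.39487
  1: recall = 42/84 = 0.50000
  2: recall = 62/177 = 0.35028
  3: recall = 83/160 = 0.51875
Mean = (0.39487 + 0.50000 + 0.35028 + 0.51875) / 4 = 0.4410

0.4410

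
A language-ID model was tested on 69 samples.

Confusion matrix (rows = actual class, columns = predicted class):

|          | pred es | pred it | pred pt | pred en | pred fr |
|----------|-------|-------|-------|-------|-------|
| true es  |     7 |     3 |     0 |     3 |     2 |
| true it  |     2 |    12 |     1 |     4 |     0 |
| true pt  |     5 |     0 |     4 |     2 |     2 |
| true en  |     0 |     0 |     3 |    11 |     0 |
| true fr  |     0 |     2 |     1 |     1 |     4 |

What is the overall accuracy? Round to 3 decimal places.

Accuracy = trace / total = (7+12+4+11+4=38) / 69 = 38/69 = 0.551

0.551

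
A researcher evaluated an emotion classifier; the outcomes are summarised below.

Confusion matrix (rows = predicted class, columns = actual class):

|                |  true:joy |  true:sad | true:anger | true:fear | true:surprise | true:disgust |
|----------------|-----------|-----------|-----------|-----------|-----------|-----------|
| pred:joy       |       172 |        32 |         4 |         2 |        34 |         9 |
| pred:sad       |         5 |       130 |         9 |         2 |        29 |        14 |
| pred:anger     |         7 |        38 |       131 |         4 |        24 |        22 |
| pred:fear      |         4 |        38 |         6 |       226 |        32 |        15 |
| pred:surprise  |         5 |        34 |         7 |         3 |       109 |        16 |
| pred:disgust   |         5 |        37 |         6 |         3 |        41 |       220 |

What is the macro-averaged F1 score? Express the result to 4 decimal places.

Per-class F1 score (2·TP/(2·TP+FP+FN)):
  joy: TP=172, FP=32+4+2+34+9=81, FN=5+7+4+5+5=26 → 344/451 = 0.76275
  sad: TP=130, FP=5+9+2+29+14=59, FN=32+38+38+34+37=179 → 260/498 = 0.52209
  anger: TP=131, FP=7+38+4+24+22=95, FN=4+9+6+7+6=32 → 262/389 = 0.67352
  fear: TP=226, FP=4+38+6+32+15=95, FN=2+2+4+3+3=14 → 452/561 = 0.80570
  surprise: TP=109, FP=5+34+7+3+16=65, FN=34+29+24+32+41=160 → 218/443 = 0.49210
  disgust: TP=220, FP=5+37+6+3+41=92, FN=9+14+22+15+16=76 → 440/608 = 0.72368
Macro-F1 score = mean = (0.76275 + 0.52209 + 0.67352 + 0.80570 + 0.49210 + 0.72368) / 6 = 0.6633

0.6633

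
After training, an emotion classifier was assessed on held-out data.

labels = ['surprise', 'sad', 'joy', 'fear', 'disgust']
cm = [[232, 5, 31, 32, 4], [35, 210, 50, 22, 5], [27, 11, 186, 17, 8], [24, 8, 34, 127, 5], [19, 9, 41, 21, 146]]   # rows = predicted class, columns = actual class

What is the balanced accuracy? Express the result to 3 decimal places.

Balanced accuracy = mean of per-class recall.
  surprise: recall = 232/337 = 0.6884
  sad: recall = 210/243 = 0.8642
  joy: recall = 186/342 = 0.5439
  fear: recall = 127/219 = 0.5799
  disgust: recall = 146/168 = 0.8690
Mean = (0.6884 + 0.8642 + 0.5439 + 0.5799 + 0.8690) / 5 = 0.709

0.709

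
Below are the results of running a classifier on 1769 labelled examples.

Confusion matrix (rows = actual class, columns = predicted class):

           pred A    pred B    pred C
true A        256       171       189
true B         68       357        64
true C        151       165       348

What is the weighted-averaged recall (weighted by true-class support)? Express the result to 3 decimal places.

0.543

Per-class recall (TP/(TP+FN)):
  A: TP=256, FN=171+189=360 → 256/616 = 0.4156
  B: TP=357, FN=68+64=132 → 357/489 = 0.7301
  C: TP=348, FN=151+165=316 → 348/664 = 0.5241
Weighted-recall = Σ (supportᵢ/N)·recallᵢ with N=1769: (616/1769)·0.4156 + (489/1769)·0.7301 + (664/1769)·0.5241 = 0.543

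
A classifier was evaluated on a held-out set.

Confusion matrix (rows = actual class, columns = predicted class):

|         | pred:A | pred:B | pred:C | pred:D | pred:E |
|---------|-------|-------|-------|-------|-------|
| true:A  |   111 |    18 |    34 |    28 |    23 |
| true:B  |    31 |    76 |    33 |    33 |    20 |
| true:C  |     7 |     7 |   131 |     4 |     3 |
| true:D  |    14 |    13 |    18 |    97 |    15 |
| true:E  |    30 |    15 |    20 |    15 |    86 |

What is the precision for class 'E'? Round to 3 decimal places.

0.585

One-vs-rest for 'E': TP = diagonal; FP = other classes predicted 'E'; FN = 'E' predicted as other.
precision = TP/(TP+FP).
E: TP=86, FP=23+20+3+15=61 → 86/147 = 0.5850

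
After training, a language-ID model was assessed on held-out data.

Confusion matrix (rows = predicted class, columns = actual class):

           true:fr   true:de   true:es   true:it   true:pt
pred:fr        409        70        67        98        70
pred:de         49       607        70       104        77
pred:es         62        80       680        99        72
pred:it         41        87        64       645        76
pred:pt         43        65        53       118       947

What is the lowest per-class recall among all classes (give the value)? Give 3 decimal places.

Per-class recall (TP/(TP+FN)):
  fr: TP=409, FN=49+62+41+43=195 → 409/604 = 0.6772
  de: TP=607, FN=70+80+87+65=302 → 607/909 = 0.6678
  es: TP=680, FN=67+70+64+53=254 → 680/934 = 0.7281
  it: TP=645, FN=98+104+99+118=419 → 645/1064 = 0.6062
  pt: TP=947, FN=70+77+72+76=295 → 947/1242 = 0.7625
Lowest is class 'it' with recall = 0.606.

0.606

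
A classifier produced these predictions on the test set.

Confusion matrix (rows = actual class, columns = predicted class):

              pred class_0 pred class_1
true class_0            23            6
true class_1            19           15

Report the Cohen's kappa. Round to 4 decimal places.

0.2268

Observed agreement pₒ = trace/N = 38/63 = 0.60317
Expected agreement pₑ = Σ (rowᵢ·colᵢ)/N² = (29·42 + 34·21)/63² = 0.48677
κ = (pₒ − pₑ)/(1 − pₑ) = (0.60317 − 0.48677)/(1 − 0.48677) = 0.2268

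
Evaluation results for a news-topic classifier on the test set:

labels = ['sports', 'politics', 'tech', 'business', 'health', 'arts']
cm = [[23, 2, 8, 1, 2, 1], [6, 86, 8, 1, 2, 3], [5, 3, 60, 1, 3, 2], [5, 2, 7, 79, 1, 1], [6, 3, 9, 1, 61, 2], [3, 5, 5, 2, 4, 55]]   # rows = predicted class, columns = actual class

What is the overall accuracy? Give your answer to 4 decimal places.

0.7778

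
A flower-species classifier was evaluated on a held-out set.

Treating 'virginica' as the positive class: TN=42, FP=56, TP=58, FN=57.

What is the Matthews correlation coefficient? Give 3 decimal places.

-0.067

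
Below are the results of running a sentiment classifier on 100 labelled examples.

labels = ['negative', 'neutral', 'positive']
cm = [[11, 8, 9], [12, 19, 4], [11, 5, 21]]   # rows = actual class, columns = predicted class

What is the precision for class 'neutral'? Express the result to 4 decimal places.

One-vs-rest for 'neutral': TP = diagonal; FP = other classes predicted 'neutral'; FN = 'neutral' predicted as other.
precision = TP/(TP+FP).
neutral: TP=19, FP=8+5=13 → 19/32 = 0.59375

0.5938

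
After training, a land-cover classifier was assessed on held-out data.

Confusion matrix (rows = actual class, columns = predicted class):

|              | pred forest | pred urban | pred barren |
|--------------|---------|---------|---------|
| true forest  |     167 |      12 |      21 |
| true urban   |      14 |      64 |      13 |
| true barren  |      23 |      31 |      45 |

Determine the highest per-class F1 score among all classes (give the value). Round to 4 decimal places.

0.8267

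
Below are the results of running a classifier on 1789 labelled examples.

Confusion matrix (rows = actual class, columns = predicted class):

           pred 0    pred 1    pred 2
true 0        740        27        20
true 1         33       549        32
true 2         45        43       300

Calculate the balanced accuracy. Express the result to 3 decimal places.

Balanced accuracy = mean of per-class recall.
  0: recall = 740/787 = 0.9403
  1: recall = 549/614 = 0.8941
  2: recall = 300/388 = 0.7732
Mean = (0.9403 + 0.8941 + 0.7732) / 3 = 0.869

0.869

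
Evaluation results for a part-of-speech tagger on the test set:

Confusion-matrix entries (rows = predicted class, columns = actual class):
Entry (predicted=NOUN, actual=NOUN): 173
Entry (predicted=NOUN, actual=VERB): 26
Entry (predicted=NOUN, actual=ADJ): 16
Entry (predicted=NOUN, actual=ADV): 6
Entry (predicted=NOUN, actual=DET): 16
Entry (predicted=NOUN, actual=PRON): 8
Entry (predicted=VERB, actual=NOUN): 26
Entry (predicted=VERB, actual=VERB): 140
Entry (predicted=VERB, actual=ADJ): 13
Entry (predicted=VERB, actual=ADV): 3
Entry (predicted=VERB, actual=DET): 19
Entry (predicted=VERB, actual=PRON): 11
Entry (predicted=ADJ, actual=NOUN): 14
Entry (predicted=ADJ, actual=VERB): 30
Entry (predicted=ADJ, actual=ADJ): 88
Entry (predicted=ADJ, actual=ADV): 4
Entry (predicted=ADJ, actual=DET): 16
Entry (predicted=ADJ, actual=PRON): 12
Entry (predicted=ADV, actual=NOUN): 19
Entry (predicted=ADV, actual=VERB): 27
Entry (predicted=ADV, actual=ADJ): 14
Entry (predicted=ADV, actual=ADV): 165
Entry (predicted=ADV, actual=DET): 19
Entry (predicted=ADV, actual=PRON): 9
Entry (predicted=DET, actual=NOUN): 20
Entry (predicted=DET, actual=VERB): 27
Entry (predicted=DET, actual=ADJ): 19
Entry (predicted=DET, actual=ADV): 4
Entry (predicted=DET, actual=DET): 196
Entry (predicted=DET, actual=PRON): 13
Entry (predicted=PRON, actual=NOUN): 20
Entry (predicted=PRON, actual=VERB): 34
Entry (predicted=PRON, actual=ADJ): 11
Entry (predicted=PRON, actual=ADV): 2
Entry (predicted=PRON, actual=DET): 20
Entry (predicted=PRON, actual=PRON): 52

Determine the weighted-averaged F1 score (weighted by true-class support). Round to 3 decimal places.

0.628

Per-class F1 score (2·TP/(2·TP+FP+FN)):
  NOUN: TP=173, FP=26+16+6+16+8=72, FN=26+14+19+20+20=99 → 346/517 = 0.6692
  VERB: TP=140, FP=26+13+3+19+11=72, FN=26+30+27+27+34=144 → 280/496 = 0.5645
  ADJ: TP=88, FP=14+30+4+16+12=76, FN=16+13+14+19+11=73 → 176/325 = 0.5415
  ADV: TP=165, FP=19+27+14+19+9=88, FN=6+3+4+4+2=19 → 330/437 = 0.7551
  DET: TP=196, FP=20+27+19+4+13=83, FN=16+19+16+19+20=90 → 392/565 = 0.6938
  PRON: TP=52, FP=20+34+11+2+20=87, FN=8+11+12+9+13=53 → 104/244 = 0.4262
Weighted-F1 score = Σ (supportᵢ/N)·F1 scoreᵢ with N=1292: (272/1292)·0.6692 + (284/1292)·0.5645 + (161/1292)·0.5415 + (184/1292)·0.7551 + (286/1292)·0.6938 + (105/1292)·0.4262 = 0.628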